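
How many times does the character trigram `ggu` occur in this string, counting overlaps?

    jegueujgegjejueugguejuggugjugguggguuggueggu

6

Sliding a length-3 window over the 43 characters (41 positions):
  position 17–19: ggu
  position 23–25: ggu
  position 29–31: ggu
  position 33–35: ggu
  position 37–39: ggu
  position 41–43: ggu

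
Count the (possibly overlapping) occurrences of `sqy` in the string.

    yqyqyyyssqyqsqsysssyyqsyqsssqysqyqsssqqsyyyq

3

Sliding a length-3 window over the 44 characters (42 positions):
  position 9–11: sqy
  position 28–30: sqy
  position 31–33: sqy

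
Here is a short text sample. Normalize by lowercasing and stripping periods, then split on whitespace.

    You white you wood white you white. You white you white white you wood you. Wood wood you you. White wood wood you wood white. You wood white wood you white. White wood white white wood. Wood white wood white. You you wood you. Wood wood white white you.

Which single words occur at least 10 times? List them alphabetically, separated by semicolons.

white; wood; you

Unigram counts meeting the condition (at least 10 times):
  white: 17
  wood: 16
  you: 16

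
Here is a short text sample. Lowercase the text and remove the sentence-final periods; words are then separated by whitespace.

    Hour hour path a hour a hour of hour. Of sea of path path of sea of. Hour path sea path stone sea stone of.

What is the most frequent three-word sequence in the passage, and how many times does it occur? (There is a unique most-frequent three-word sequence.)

Trigram frequencies (highest first):
  of sea of: 2
  hour hour path: 1
  hour path a: 1
  path a hour: 1
  a hour a: 1
  hour a hour: 1
  … (16 more, each ≤ 1)

"of sea of", 2 times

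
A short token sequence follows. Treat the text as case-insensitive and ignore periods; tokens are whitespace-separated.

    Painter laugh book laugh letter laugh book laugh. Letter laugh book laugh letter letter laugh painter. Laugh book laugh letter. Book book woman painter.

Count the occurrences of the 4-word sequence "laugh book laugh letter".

Scanning the 21 overlapping 4-gram windows for "laugh book laugh letter":
  position 2–5: laugh book laugh letter
  position 6–9: laugh book laugh letter
  position 10–13: laugh book laugh letter
  position 17–20: laugh book laugh letter

4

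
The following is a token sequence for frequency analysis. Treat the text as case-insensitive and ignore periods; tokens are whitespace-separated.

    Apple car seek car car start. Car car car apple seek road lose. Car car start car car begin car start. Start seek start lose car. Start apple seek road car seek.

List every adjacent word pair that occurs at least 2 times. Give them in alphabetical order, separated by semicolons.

Bigram counts meeting the condition (at least 2 times):
  apple seek: 2
  car car: 5
  car seek: 2
  car start: 4
  lose car: 2
  seek road: 2
  start car: 2

apple seek; car car; car seek; car start; lose car; seek road; start car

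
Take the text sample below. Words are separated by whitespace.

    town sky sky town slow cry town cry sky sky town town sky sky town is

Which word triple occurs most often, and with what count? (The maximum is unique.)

Trigram frequencies (highest first):
  sky sky town: 3
  town sky sky: 2
  sky town slow: 1
  town slow cry: 1
  slow cry town: 1
  cry town cry: 1
  … (5 more, each ≤ 1)

"sky sky town", 3 times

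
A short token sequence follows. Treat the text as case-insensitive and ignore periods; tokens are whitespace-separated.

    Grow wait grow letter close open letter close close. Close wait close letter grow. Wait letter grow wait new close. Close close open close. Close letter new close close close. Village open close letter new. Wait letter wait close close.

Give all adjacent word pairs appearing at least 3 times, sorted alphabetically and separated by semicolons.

Bigram counts meeting the condition (at least 3 times):
  close close: 8
  close letter: 3
  grow wait: 3

close close; close letter; grow wait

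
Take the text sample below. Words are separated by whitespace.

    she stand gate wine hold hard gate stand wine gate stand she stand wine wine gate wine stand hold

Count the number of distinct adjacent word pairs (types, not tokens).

19 tokens → 18 bigram windows in total.
Repeated bigrams (each contributes count−1 duplicates):
  gate stand: 2
  gate wine: 2
  she stand: 2
  stand wine: 2
  wine gate: 2
5 duplicate windows → 18 − 5 = 13 distinct.

13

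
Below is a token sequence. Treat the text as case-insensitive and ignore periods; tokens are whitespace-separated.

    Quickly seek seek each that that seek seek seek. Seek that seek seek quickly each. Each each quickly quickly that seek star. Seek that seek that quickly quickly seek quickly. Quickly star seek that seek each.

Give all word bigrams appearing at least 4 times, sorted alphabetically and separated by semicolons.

Bigram counts meeting the condition (at least 4 times):
  seek seek: 5
  seek that: 4
  that seek: 5

seek seek; seek that; that seek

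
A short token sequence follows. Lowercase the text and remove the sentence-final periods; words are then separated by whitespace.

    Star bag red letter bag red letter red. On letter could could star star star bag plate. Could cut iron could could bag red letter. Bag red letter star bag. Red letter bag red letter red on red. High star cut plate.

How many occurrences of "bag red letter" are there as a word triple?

Scanning the 40 overlapping trigram windows for "bag red letter":
  position 2–4: bag red letter
  position 5–7: bag red letter
  position 23–25: bag red letter
  position 26–28: bag red letter
  position 30–32: bag red letter
  position 33–35: bag red letter

6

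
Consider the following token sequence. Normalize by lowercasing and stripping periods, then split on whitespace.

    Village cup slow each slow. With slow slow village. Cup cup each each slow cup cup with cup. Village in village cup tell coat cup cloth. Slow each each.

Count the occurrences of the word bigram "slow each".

2

Scanning the 28 overlapping bigram windows for "slow each":
  position 3–4: slow each
  position 27–28: slow each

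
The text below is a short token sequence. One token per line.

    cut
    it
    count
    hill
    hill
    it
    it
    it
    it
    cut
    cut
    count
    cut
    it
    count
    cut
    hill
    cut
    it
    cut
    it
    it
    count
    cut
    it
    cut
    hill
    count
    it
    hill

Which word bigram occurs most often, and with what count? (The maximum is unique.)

Bigram frequencies (highest first):
  cut it: 5
  it it: 4
  it count: 3
  it cut: 3
  count cut: 3
  cut hill: 2
  … (9 more, each ≤ 1)

"cut it", 5 times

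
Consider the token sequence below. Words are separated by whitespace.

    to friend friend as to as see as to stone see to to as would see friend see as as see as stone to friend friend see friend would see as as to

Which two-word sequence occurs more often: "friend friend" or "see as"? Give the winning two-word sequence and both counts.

"friend friend": 2 occurrences
"see as": 4 occurrences

"see as" (4 vs 2)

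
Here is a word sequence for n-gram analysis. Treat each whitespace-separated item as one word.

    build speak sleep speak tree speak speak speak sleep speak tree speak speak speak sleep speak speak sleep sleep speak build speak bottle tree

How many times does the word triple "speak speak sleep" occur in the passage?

Scanning the 22 overlapping trigram windows for "speak speak sleep":
  position 7–9: speak speak sleep
  position 13–15: speak speak sleep
  position 16–18: speak speak sleep

3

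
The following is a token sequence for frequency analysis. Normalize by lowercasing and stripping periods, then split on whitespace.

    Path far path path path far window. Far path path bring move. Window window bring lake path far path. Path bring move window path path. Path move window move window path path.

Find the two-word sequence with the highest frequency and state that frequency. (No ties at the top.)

"path path", 7 times

Bigram frequencies (highest first):
  path path: 7
  move window: 4
  path far: 3
  far path: 3
  path bring: 2
  bring move: 2
  … (9 more, each ≤ 2)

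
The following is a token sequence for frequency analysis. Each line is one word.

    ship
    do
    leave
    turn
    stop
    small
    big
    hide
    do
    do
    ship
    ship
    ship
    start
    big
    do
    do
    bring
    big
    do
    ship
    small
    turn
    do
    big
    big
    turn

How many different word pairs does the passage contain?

27 tokens → 26 bigram windows in total.
Repeated bigrams (each contributes count−1 duplicates):
  big do: 2
  do do: 2
  do ship: 2
  ship ship: 2
4 duplicate windows → 26 − 4 = 22 distinct.

22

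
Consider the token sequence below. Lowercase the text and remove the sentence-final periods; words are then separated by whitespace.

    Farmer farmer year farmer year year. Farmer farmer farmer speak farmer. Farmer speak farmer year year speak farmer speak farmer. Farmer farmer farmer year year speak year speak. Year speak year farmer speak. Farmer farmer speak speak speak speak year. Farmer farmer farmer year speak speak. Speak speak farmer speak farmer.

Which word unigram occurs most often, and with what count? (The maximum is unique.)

"farmer", 22 times

Unigram frequencies (highest first):
  farmer: 22
  speak: 17
  year: 12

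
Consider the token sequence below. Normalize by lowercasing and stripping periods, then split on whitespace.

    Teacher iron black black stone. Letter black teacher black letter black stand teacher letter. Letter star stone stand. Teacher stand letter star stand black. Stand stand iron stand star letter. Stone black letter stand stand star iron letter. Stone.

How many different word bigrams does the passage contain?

39 tokens → 38 bigram windows in total.
Repeated bigrams (each contributes count−1 duplicates):
  black letter: 2
  black stand: 2
  letter black: 2
  letter star: 2
  letter stone: 2
  stand stand: 2
  stand star: 2
  stand teacher: 2
8 duplicate windows → 38 − 8 = 30 distinct.

30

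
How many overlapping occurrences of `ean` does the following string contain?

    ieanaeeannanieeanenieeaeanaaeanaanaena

5

Sliding a length-3 window over the 38 characters (36 positions):
  position 2–4: ean
  position 7–9: ean
  position 15–17: ean
  position 24–26: ean
  position 29–31: ean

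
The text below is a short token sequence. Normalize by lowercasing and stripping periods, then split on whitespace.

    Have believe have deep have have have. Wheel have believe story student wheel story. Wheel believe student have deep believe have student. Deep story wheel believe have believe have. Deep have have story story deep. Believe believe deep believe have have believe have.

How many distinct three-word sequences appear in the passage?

34

43 tokens → 41 trigram windows in total.
Repeated trigrams (each contributes count−1 duplicates):
  have believe have: 3
  believe have deep: 2
  deep believe have: 2
  deep have have: 2
  have deep have: 2
  story wheel believe: 2
7 duplicate windows → 41 − 7 = 34 distinct.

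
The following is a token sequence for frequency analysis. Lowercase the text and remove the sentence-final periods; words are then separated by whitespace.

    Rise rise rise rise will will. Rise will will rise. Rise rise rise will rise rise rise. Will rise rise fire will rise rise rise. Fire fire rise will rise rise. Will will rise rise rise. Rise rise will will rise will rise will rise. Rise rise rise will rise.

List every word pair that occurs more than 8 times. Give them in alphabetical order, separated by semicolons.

rise rise; rise will; will rise

Bigram counts meeting the condition (more than 8 times):
  rise rise: 19
  rise will: 10
  will rise: 11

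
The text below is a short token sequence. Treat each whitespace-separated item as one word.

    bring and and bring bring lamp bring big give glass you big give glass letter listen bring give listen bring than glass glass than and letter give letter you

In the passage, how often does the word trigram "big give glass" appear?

Scanning the 27 overlapping trigram windows for "big give glass":
  position 8–10: big give glass
  position 12–14: big give glass

2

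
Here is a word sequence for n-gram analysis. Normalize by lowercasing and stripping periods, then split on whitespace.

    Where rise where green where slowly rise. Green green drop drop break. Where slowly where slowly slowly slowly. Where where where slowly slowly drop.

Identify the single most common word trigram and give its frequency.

"where slowly slowly", 2 times

Trigram frequencies (highest first):
  where slowly slowly: 2
  where rise where: 1
  rise where green: 1
  where green where: 1
  green where slowly: 1
  where slowly rise: 1
  … (15 more, each ≤ 1)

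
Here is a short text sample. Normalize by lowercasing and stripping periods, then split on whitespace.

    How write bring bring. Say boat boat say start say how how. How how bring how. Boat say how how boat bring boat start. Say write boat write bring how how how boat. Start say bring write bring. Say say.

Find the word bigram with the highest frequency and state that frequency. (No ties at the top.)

"how how", 6 times

Bigram frequencies (highest first):
  how how: 6
  write bring: 3
  start say: 3
  how boat: 3
  bring say: 2
  boat say: 2
  … (17 more, each ≤ 2)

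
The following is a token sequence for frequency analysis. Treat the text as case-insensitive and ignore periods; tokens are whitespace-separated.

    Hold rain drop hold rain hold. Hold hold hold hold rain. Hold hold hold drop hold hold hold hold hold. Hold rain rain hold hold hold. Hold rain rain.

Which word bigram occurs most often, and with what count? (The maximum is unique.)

Bigram frequencies (highest first):
  hold hold: 14
  hold rain: 5
  rain hold: 3
  drop hold: 2
  rain rain: 2
  rain drop: 1
  … (1 more, each ≤ 1)

"hold hold", 14 times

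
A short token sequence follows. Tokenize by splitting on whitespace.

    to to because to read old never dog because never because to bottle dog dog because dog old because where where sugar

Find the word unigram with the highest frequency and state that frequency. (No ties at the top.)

"because", 5 times

Unigram frequencies (highest first):
  because: 5
  to: 4
  dog: 4
  old: 2
  never: 2
  where: 2
  … (3 more, each ≤ 1)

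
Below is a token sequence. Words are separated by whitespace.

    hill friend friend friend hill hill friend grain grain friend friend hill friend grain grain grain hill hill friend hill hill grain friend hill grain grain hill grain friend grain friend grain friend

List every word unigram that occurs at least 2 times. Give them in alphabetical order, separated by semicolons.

friend; grain; hill

Unigram counts meeting the condition (at least 2 times):
  friend: 12
  grain: 11
  hill: 10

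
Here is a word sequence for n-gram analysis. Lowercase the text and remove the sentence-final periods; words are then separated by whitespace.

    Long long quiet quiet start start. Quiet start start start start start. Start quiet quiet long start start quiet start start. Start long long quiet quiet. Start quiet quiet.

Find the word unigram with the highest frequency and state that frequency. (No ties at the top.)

"start", 14 times

Unigram frequencies (highest first):
  start: 14
  quiet: 10
  long: 5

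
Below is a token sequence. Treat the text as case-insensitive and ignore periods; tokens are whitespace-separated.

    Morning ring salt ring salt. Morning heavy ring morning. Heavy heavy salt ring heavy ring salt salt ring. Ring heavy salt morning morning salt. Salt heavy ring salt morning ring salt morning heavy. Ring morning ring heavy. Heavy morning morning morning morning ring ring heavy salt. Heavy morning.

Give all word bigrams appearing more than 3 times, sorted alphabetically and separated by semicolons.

Bigram counts meeting the condition (more than 3 times):
  heavy ring: 4
  morning morning: 4
  morning ring: 4
  ring heavy: 4
  ring salt: 5
  salt morning: 4

heavy ring; morning morning; morning ring; ring heavy; ring salt; salt morning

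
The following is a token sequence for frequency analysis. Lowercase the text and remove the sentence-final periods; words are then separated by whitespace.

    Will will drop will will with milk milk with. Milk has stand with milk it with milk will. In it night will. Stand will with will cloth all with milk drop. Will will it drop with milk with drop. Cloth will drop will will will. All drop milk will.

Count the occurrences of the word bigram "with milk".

Scanning the 48 overlapping bigram windows for "with milk":
  position 6–7: with milk
  position 9–10: with milk
  position 13–14: with milk
  position 16–17: with milk
  position 29–30: with milk
  position 36–37: with milk

6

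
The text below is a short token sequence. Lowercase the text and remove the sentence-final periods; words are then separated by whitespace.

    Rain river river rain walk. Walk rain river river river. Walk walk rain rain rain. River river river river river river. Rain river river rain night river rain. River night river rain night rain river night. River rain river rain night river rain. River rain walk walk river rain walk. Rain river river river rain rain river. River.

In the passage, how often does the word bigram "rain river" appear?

Scanning the 57 overlapping bigram windows for "rain river":
  position 1–2: rain river
  position 7–8: rain river
  position 15–16: rain river
  position 22–23: rain river
  position 28–29: rain river
  position 34–35: rain river
  position 38–39: rain river
  position 43–44: rain river
  position 51–52: rain river
  position 56–57: rain river

10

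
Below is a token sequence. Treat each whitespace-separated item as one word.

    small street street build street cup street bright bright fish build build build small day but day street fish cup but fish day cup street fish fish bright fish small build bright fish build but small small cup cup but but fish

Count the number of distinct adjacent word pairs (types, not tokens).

33

42 tokens → 41 bigram windows in total.
Repeated bigrams (each contributes count−1 duplicates):
  bright fish: 3
  build build: 2
  but fish: 2
  cup but: 2
  cup street: 2
  fish build: 2
  street fish: 2
8 duplicate windows → 41 − 8 = 33 distinct.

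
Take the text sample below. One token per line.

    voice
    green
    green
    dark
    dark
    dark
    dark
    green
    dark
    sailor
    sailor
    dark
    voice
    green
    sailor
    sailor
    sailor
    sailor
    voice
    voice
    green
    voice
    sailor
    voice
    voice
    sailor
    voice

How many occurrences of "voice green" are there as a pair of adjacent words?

Scanning the 26 overlapping bigram windows for "voice green":
  position 1–2: voice green
  position 13–14: voice green
  position 20–21: voice green

3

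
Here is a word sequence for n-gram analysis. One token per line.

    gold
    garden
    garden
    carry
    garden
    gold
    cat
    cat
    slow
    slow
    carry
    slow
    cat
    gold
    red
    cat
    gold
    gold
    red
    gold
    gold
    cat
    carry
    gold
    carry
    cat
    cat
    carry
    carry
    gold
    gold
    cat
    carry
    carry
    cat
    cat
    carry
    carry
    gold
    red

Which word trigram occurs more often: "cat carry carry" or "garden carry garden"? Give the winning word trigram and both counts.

"cat carry carry": 3 occurrences
"garden carry garden": 1 occurrence

"cat carry carry" (3 vs 1)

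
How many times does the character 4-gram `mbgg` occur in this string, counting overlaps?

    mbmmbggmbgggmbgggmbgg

4

Sliding a length-4 window over the 21 characters (18 positions):
  position 4–7: mbgg
  position 8–11: mbgg
  position 13–16: mbgg
  position 18–21: mbgg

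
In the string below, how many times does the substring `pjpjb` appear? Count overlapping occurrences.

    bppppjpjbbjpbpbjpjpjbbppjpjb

3

Sliding a length-5 window over the 28 characters (24 positions):
  position 5–9: pjpjb
  position 17–21: pjpjb
  position 24–28: pjpjb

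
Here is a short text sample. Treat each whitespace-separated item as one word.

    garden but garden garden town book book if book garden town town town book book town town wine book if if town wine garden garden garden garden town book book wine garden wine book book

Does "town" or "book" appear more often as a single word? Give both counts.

"town": 8 occurrences
"book": 10 occurrences

"book" (10 vs 8)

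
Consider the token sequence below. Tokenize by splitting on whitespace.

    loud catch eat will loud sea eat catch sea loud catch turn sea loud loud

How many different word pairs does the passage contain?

15 tokens → 14 bigram windows in total.
Repeated bigrams (each contributes count−1 duplicates):
  loud catch: 2
  sea loud: 2
2 duplicate windows → 14 − 2 = 12 distinct.

12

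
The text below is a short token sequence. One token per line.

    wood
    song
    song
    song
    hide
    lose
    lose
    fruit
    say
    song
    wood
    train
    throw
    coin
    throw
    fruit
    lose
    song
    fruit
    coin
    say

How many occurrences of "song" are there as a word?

5

Scanning the 21 tokens for "song":
  position 2: song
  position 3: song
  position 4: song
  position 10: song
  position 18: song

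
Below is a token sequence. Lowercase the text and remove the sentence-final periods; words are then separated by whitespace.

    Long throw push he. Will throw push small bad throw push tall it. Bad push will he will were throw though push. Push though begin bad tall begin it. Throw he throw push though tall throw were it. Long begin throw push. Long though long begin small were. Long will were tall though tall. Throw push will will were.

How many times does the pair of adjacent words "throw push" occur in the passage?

Scanning the 58 overlapping bigram windows for "throw push":
  position 2–3: throw push
  position 6–7: throw push
  position 10–11: throw push
  position 32–33: throw push
  position 41–42: throw push
  position 55–56: throw push

6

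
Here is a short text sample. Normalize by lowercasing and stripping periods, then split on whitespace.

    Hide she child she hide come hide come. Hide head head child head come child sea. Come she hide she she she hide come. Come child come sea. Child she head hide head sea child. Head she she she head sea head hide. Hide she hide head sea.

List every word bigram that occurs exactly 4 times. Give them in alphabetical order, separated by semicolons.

she hide; she she

Bigram counts meeting the condition (exactly 4 times):
  she hide: 4
  she she: 4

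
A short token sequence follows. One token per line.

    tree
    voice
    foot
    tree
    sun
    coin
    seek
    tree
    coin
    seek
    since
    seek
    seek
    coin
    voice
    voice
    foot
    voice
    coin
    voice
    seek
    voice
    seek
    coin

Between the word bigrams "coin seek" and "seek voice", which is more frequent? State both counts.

"coin seek": 2 occurrences
"seek voice": 1 occurrence

"coin seek" (2 vs 1)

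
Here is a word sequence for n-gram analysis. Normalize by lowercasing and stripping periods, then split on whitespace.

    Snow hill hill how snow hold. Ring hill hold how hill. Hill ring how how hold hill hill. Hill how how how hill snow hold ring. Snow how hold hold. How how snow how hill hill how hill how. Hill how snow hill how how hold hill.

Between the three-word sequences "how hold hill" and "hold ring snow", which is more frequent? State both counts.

"how hold hill" (2 vs 1)

"how hold hill": 2 occurrences
"hold ring snow": 1 occurrence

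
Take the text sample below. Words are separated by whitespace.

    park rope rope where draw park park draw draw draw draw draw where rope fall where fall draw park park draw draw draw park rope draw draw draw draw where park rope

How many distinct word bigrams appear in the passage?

16

32 tokens → 31 bigram windows in total.
Repeated bigrams (each contributes count−1 duplicates):
  draw draw: 9
  draw park: 3
  park rope: 3
  draw where: 2
  park draw: 2
  park park: 2
15 duplicate windows → 31 − 15 = 16 distinct.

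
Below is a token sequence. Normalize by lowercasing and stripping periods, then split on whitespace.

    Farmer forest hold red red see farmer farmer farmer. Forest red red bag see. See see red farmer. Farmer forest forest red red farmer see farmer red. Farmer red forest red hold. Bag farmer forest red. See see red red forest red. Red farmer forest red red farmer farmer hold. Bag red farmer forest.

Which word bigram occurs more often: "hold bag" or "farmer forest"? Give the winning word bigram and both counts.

"farmer forest" (6 vs 2)

"hold bag": 2 occurrences
"farmer forest": 6 occurrences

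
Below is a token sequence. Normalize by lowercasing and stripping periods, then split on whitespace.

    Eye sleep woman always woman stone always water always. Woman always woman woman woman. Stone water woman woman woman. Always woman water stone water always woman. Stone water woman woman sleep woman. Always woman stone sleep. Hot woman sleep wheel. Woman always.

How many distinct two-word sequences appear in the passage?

42 tokens → 41 bigram windows in total.
Repeated bigrams (each contributes count−1 duplicates):
  always woman: 6
  woman always: 5
  woman woman: 5
  woman stone: 4
  stone water: 3
  sleep woman: 2
  water always: 2
  water woman: 2
  … (1 more repeated)
22 duplicate windows → 41 − 22 = 19 distinct.

19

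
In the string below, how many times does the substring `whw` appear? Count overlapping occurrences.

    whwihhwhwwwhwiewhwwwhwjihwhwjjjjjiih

6

Sliding a length-3 window over the 36 characters (34 positions):
  position 1–3: whw
  position 7–9: whw
  position 11–13: whw
  position 16–18: whw
  position 20–22: whw
  position 26–28: whw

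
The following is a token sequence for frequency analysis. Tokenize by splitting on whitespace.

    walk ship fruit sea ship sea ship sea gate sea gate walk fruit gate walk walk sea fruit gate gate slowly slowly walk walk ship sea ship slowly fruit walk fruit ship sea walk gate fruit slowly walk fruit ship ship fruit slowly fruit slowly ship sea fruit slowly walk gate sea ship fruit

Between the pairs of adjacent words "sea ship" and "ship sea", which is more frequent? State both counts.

"ship sea" (5 vs 4)

"sea ship": 4 occurrences
"ship sea": 5 occurrences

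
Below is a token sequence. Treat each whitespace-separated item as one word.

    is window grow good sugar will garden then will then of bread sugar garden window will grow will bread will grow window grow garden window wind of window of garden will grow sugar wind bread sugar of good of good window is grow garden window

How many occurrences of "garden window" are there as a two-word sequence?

3

Scanning the 44 overlapping bigram windows for "garden window":
  position 14–15: garden window
  position 24–25: garden window
  position 44–45: garden window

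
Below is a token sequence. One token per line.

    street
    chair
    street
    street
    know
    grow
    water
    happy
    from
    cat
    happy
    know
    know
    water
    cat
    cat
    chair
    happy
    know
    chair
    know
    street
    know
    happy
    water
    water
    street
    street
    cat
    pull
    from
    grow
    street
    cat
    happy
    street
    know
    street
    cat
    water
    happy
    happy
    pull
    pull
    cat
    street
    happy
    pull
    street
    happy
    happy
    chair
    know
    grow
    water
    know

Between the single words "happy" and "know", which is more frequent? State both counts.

"happy": 10 occurrences
"know": 9 occurrences

"happy" (10 vs 9)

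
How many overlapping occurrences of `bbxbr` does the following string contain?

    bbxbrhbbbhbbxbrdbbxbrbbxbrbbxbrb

Sliding a length-5 window over the 32 characters (28 positions):
  position 1–5: bbxbr
  position 11–15: bbxbr
  position 17–21: bbxbr
  position 22–26: bbxbr
  position 27–31: bbxbr

5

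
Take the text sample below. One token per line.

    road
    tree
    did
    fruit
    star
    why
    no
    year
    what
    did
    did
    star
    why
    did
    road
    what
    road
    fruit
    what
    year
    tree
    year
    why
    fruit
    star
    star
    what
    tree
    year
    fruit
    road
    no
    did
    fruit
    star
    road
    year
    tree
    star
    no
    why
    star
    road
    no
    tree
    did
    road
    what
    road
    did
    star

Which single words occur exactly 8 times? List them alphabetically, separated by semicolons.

road; star

Unigram counts meeting the condition (exactly 8 times):
  road: 8
  star: 8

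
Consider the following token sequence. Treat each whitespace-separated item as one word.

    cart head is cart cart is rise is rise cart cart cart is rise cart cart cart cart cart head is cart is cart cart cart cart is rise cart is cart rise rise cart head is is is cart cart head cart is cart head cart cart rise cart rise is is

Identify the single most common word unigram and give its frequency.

Unigram frequencies (highest first):
  cart: 26
  is: 14
  rise: 8
  head: 5

"cart", 26 times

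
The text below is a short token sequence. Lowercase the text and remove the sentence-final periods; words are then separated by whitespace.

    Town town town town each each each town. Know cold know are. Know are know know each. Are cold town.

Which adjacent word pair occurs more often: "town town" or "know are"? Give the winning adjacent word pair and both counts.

"town town" (3 vs 2)

"town town": 3 occurrences
"know are": 2 occurrences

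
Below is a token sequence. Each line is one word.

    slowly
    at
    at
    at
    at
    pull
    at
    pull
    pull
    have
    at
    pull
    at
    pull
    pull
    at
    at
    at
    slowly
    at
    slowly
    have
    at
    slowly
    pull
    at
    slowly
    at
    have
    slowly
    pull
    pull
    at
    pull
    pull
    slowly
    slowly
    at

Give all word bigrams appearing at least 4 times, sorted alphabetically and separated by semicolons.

Bigram counts meeting the condition (at least 4 times):
  at at: 5
  at pull: 5
  at slowly: 4
  pull at: 5
  pull pull: 4
  slowly at: 4

at at; at pull; at slowly; pull at; pull pull; slowly at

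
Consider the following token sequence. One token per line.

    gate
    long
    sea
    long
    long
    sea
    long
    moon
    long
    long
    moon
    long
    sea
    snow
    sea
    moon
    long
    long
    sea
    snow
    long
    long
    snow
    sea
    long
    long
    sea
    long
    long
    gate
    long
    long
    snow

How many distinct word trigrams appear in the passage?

33 tokens → 31 trigram windows in total.
Repeated trigrams (each contributes count−1 duplicates):
  long long sea: 3
  long sea long: 3
  sea long long: 3
  long long snow: 2
  long moon long: 2
  long sea snow: 2
  moon long long: 2
10 duplicate windows → 31 − 10 = 21 distinct.

21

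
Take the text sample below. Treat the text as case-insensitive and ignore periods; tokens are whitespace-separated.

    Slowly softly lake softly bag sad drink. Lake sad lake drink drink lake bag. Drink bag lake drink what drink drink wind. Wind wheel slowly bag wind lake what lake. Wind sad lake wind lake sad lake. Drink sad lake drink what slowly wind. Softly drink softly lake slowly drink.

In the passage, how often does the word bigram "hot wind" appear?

Scanning the 49 overlapping bigram windows for "hot wind":
  (none found)

0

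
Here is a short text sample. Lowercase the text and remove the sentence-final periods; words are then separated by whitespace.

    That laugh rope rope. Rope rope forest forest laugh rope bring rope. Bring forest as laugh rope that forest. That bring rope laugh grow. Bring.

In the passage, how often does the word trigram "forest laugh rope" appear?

Scanning the 23 overlapping trigram windows for "forest laugh rope":
  position 8–10: forest laugh rope

1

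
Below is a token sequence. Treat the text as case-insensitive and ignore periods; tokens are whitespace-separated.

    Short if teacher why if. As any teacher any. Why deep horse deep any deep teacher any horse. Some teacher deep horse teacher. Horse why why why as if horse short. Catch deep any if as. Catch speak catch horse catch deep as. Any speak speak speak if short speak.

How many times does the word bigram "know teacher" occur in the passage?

0

Scanning the 49 overlapping bigram windows for "know teacher":
  (none found)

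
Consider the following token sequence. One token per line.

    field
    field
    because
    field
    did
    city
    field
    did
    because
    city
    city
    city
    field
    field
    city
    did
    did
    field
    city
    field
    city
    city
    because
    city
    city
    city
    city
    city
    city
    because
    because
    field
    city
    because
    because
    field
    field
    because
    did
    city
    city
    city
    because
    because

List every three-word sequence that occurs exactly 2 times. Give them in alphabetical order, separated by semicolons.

because because field; because city city; field field because

Trigram counts meeting the condition (exactly 2 times):
  because because field: 2
  because city city: 2
  field field because: 2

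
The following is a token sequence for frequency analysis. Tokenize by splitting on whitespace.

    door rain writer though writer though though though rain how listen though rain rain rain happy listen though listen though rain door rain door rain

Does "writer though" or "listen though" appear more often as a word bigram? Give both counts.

"listen though" (3 vs 2)

"writer though": 2 occurrences
"listen though": 3 occurrences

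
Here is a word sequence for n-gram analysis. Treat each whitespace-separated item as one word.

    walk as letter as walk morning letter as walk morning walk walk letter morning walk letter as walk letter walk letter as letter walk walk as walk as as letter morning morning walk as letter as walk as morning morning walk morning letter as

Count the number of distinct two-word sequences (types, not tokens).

44 tokens → 43 bigram windows in total.
Repeated bigrams (each contributes count−1 duplicates):
  letter as: 6
  as walk: 5
  walk as: 5
  as letter: 4
  morning walk: 4
  walk letter: 4
  walk morning: 3
  letter morning: 2
  … (4 more repeated)
29 duplicate windows → 43 − 29 = 14 distinct.

14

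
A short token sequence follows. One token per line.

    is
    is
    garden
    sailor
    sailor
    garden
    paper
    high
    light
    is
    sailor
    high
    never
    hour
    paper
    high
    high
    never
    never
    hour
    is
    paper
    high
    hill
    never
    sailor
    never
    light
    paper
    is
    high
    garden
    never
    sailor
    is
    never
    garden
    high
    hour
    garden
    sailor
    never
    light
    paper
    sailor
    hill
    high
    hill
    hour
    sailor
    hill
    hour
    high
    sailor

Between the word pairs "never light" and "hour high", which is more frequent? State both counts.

"never light": 2 occurrences
"hour high": 1 occurrence

"never light" (2 vs 1)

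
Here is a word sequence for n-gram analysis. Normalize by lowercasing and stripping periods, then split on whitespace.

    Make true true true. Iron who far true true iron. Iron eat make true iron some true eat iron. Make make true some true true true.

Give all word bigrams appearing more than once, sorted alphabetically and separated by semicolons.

Bigram counts meeting the condition (more than once):
  make true: 3
  some true: 2
  true iron: 3
  true true: 5

make true; some true; true iron; true true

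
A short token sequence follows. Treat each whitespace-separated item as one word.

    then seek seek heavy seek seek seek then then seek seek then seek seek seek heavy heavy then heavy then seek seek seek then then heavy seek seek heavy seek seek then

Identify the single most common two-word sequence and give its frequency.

Bigram frequencies (highest first):
  seek seek: 10
  then seek: 4
  seek then: 4
  seek heavy: 3
  heavy seek: 3
  then then: 2
  … (3 more, each ≤ 2)

"seek seek", 10 times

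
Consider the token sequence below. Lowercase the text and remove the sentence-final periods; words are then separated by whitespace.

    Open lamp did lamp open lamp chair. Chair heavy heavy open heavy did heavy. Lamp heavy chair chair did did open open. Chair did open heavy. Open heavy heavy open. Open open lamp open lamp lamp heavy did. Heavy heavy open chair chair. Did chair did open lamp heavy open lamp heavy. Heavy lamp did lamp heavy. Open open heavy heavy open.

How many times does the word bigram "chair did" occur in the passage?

Scanning the 61 overlapping bigram windows for "chair did":
  position 18–19: chair did
  position 23–24: chair did
  position 43–44: chair did
  position 45–46: chair did

4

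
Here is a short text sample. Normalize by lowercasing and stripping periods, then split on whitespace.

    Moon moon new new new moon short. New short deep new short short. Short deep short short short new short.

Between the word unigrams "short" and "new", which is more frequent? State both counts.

"short" (9 vs 6)

"short": 9 occurrences
"new": 6 occurrences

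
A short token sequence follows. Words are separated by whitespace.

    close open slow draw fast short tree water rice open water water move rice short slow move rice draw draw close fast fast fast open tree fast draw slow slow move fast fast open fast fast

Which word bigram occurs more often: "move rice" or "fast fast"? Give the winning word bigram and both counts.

"fast fast" (4 vs 2)

"move rice": 2 occurrences
"fast fast": 4 occurrences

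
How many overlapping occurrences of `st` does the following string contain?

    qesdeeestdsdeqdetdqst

Sliding a length-2 window over the 21 characters (20 positions):
  position 8–9: st
  position 20–21: st

2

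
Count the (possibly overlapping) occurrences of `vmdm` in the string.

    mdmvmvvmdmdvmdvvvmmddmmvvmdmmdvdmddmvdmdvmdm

Sliding a length-4 window over the 44 characters (41 positions):
  position 7–10: vmdm
  position 25–28: vmdm
  position 41–44: vmdm

3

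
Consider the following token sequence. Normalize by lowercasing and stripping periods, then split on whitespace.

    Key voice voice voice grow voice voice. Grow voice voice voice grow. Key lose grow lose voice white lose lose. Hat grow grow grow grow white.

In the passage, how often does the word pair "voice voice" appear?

Scanning the 25 overlapping bigram windows for "voice voice":
  position 2–3: voice voice
  position 3–4: voice voice
  position 6–7: voice voice
  position 9–10: voice voice
  position 10–11: voice voice

5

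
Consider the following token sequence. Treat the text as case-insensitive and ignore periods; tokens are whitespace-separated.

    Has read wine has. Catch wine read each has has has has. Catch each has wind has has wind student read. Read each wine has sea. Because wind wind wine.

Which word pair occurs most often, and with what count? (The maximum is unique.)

"has has", 4 times

Bigram frequencies (highest first):
  has has: 4
  wine has: 2
  has catch: 2
  read each: 2
  each has: 2
  has wind: 2
  … (15 more, each ≤ 1)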